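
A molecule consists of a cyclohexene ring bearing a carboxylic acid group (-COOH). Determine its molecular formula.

C7H10O2

Atom tally by fragment:
  cyclohexene ring core → C:6 H:10
  (− 1 ring H displaced by substituents)
  + COOH → C:1 H:1 O:2
Element totals:
  C: 7
  H: 10
  O: 2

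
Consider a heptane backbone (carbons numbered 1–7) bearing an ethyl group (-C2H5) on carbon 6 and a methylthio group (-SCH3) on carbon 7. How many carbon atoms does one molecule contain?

10

Atom tally by fragment:
  CH3 → C:1 H:3
  CH2 → C:1 H:2
  CH2 → C:1 H:2
  CH2 → C:1 H:2
  CH2 → C:1 H:2
  CH(C2H5) → C:3 H:6
  CH2SCH3 → C:2 H:5 S:1
Element totals:
  C: 10
  H: 22
  S: 1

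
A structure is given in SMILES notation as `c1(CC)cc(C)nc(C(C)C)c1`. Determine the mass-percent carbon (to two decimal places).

80.92%

Atom tally by fragment:
  pyridine ring core → C:5 H:5 N:1
  (− 3 ring H displaced by substituents)
  + C2H5 → C:2 H:5
  + CH3 → C:1 H:3
  + CH(CH3)2 → C:3 H:7
Element totals:
  C: 11
  H: 17
  N: 1
Molecular formula: C11H17N.
Molar mass = 163.264 g/mol.
Mass from C: 11 × 12.011 = 132.121 g/mol.
%C = 132.121 / 163.264 × 100 = 80.92%.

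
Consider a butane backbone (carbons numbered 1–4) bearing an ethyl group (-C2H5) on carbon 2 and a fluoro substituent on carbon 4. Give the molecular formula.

Atom tally by fragment:
  CH3 → C:1 H:3
  CH(C2H5) → C:3 H:6
  CH2 → C:1 H:2
  CH2F → C:1 H:2 F:1
Element totals:
  C: 6
  H: 13
  F: 1

C6H13F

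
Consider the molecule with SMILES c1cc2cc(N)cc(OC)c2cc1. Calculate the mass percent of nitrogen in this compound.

Atom tally by fragment:
  naphthalene ring system core → C:10 H:8
  (− 2 ring H displaced by substituents)
  + NH2 → N:1 H:2
  + OCH3 → C:1 H:3 O:1
Element totals:
  C: 11
  H: 11
  N: 1
  O: 1
Molecular formula: C11H11NO.
Molar mass = 173.215 g/mol.
Mass from N: 1 × 14.007 = 14.007 g/mol.
%N = 14.007 / 173.215 × 100 = 8.09%.

8.09%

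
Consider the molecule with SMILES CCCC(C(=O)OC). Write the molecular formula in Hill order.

Atom tally by fragment:
  CH3 → C:1 H:3
  CH2 → C:1 H:2
  CH2 → C:1 H:2
  CH2COOCH3 → C:3 H:5 O:2
Element totals:
  C: 6
  H: 12
  O: 2

C6H12O2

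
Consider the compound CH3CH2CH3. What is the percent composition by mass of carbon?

81.71%

Element totals:
  C: 3
  H: 8
Molecular formula: C3H8.
Molar mass = 44.097 g/mol.
Mass from C: 3 × 12.011 = 36.033 g/mol.
%C = 36.033 / 44.097 × 100 = 81.71%.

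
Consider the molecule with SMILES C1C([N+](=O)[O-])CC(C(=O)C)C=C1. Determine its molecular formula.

C8H11NO3

Atom tally by fragment:
  cyclohexene ring core → C:6 H:10
  (− 2 ring H displaced by substituents)
  + NO2 → N:1 O:2
  + COCH3 → C:2 H:3 O:1
Element totals:
  C: 8
  H: 11
  N: 1
  O: 3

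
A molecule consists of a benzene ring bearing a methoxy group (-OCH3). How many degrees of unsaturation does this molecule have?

Atom tally by fragment:
  benzene ring core → C:6 H:6
  (− 1 ring H displaced by substituents)
  + OCH3 → C:1 H:3 O:1
Element totals:
  C: 7
  H: 8
  O: 1
Molecular formula: C7H8O.
DoU = (2C + 2 + N − H − X) / 2 = (2·7 + 2 + 0 − 8 − 0) / 2 = 4.

4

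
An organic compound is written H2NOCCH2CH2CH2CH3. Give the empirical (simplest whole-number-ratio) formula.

C5H11NO

Element totals:
  C: 5
  H: 11
  N: 1
  O: 1
Molecular formula: C5H11NO.
gcd of subscripts (5, 11, 1, 1) = 1, so the empirical formula equals the molecular formula.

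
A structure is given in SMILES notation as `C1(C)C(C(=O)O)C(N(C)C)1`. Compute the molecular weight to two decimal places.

Atom tally by fragment:
  cyclopropane ring core → C:3 H:6
  (− 3 ring H displaced by substituents)
  + CH3 → C:1 H:3
  + COOH → C:1 H:1 O:2
  + N(CH3)2 → N:1 C:2 H:6
Element totals:
  C: 7
  H: 13
  N: 1
  O: 2
Molecular formula: C7H13NO2.
  M = 7(12.011) + 13(1.008) + 14.007 + 2(15.999)
    = 84.077 + 13.104 + 14.007 + 31.998 = 143.186

143.19 g/mol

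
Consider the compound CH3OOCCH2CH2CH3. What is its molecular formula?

C5H10O2

Atom tally by fragment:
  CH3OOCCH2 → C:3 H:5 O:2
  CH2 → C:1 H:2
  CH3 → C:1 H:3
Element totals:
  C: 5
  H: 10
  O: 2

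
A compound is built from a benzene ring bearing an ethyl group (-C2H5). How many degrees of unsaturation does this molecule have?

4

Atom tally by fragment:
  benzene ring core → C:6 H:6
  (− 1 ring H displaced by substituents)
  + C2H5 → C:2 H:5
Element totals:
  C: 8
  H: 10
Molecular formula: C8H10.
DoU = (2C + 2 + N − H − X) / 2 = (2·8 + 2 + 0 − 10 − 0) / 2 = 4.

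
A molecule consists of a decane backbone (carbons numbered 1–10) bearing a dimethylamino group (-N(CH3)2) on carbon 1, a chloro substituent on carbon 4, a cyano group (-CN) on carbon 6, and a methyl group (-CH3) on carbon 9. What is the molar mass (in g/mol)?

Atom tally by fragment:
  (CH3)2NCH2 → C:3 H:8 N:1
  CH2 → C:1 H:2
  CH2 → C:1 H:2
  CH(Cl) → C:1 H:1 Cl:1
  CH2 → C:1 H:2
  CH(CN) → C:2 H:1 N:1
  CH2 → C:1 H:2
  CH2 → C:1 H:2
  CH(CH3) → C:2 H:4
  CH3 → C:1 H:3
Element totals:
  C: 14
  H: 27
  Cl: 1
  N: 2
Molecular formula: C14H27ClN2.
  M = 14(12.011) + 27(1.008) + 35.45 + 2(14.007)
    = 168.154 + 27.216 + 35.450 + 28.014 = 258.834

258.83 g/mol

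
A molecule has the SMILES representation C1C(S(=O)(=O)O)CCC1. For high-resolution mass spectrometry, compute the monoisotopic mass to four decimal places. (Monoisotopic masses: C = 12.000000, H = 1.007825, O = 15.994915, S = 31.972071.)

150.0351

Atom tally by fragment:
  cyclopentane ring core → C:5 H:10
  (− 1 ring H displaced by substituents)
  + SO3H → S:1 O:3 H:1
Element totals:
  C: 5
  H: 10
  O: 3
  S: 1
Molecular formula: C5H10O3S.
  M = 5(12.0) + 10(1.007825) + 3(15.994915) + 31.972071
    = 60.000000 + 10.078250 + 47.984745 + 31.972071 = 150.035066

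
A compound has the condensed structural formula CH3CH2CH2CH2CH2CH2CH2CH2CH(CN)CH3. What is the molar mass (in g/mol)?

Atom tally by fragment:
  CH3 → C:1 H:3
  CH2 → C:1 H:2
  CH2 → C:1 H:2
  CH2 → C:1 H:2
  CH2 → C:1 H:2
  CH2 → C:1 H:2
  CH2 → C:1 H:2
  CH2 → C:1 H:2
  CH(CN) → C:2 H:1 N:1
  CH3 → C:1 H:3
Element totals:
  C: 11
  H: 21
  N: 1
Molecular formula: C11H21N.
  M = 11(12.011) + 21(1.008) + 14.007
    = 132.121 + 21.168 + 14.007 = 167.296

167.30 g/mol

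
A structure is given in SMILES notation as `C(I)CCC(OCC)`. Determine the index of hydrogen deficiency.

Atom tally by fragment:
  ICH2 → C:1 H:2 I:1
  CH2 → C:1 H:2
  CH2 → C:1 H:2
  CH2OC2H5 → C:3 H:7 O:1
Element totals:
  C: 6
  H: 13
  I: 1
  O: 1
Molecular formula: C6H13IO.
DoU = (2C + 2 + N − H − X) / 2 = (2·6 + 2 + 0 − 13 − 1) / 2 = 0.

0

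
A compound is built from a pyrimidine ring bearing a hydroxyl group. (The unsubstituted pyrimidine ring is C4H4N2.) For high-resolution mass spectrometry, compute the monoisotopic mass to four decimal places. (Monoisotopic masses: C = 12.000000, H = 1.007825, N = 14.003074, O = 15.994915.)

Atom tally by fragment:
  pyrimidine ring core → C:4 H:4 N:2
  (− 1 ring H displaced by substituents)
  + OH → O:1 H:1
Element totals:
  C: 4
  H: 4
  N: 2
  O: 1
Molecular formula: C4H4N2O.
  M = 4(12.0) + 4(1.007825) + 2(14.003074) + 15.994915
    = 48.000000 + 4.031300 + 28.006148 + 15.994915 = 96.032363

96.0324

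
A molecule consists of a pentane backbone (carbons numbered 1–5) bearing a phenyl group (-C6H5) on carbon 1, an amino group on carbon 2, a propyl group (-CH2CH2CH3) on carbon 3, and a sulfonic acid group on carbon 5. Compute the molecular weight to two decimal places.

285.40 g/mol

Atom tally by fragment:
  C6H5CH2 → C:7 H:7
  CH(NH2) → C:1 H:3 N:1
  CH(CH2CH2CH3) → C:4 H:8
  CH2 → C:1 H:2
  CH2SO3H → C:1 H:3 S:1 O:3
Element totals:
  C: 14
  H: 23
  N: 1
  O: 3
  S: 1
Molecular formula: C14H23NO3S.
  M = 14(12.011) + 23(1.008) + 14.007 + 3(15.999) + 32.06
    = 168.154 + 23.184 + 14.007 + 47.997 + 32.060 = 285.402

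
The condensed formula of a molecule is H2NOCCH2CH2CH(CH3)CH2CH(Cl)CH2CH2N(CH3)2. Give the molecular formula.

C11H23ClN2O

Element totals:
  C: 11
  H: 23
  Cl: 1
  N: 2
  O: 1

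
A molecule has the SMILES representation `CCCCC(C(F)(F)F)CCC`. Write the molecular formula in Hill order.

C9H17F3

Atom tally by fragment:
  CH3 → C:1 H:3
  CH2 → C:1 H:2
  CH2 → C:1 H:2
  CH2 → C:1 H:2
  CH(CF3) → C:2 H:1 F:3
  CH2 → C:1 H:2
  CH2 → C:1 H:2
  CH3 → C:1 H:3
Element totals:
  C: 9
  H: 17
  F: 3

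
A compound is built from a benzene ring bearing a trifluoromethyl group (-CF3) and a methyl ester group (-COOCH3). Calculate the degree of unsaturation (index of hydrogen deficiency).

Atom tally by fragment:
  benzene ring core → C:6 H:6
  (− 2 ring H displaced by substituents)
  + CF3 → C:1 F:3
  + COOCH3 → C:2 H:3 O:2
Element totals:
  C: 9
  H: 7
  F: 3
  O: 2
Molecular formula: C9H7F3O2.
DoU = (2C + 2 + N − H − X) / 2 = (2·9 + 2 + 0 − 7 − 3) / 2 = 5.

5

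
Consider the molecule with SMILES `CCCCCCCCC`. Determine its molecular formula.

Atom tally by fragment:
  CH3 → C:1 H:3
  CH2 → C:1 H:2
  CH2 → C:1 H:2
  CH2 → C:1 H:2
  CH2 → C:1 H:2
  CH2 → C:1 H:2
  CH2 → C:1 H:2
  CH2 → C:1 H:2
  CH3 → C:1 H:3
Element totals:
  C: 9
  H: 20

C9H20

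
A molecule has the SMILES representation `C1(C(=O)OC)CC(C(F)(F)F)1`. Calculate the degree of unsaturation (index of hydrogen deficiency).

Atom tally by fragment:
  cyclopropane ring core → C:3 H:6
  (− 2 ring H displaced by substituents)
  + COOCH3 → C:2 H:3 O:2
  + CF3 → C:1 F:3
Element totals:
  C: 6
  H: 7
  F: 3
  O: 2
Molecular formula: C6H7F3O2.
DoU = (2C + 2 + N − H − X) / 2 = (2·6 + 2 + 0 − 7 − 3) / 2 = 2.

2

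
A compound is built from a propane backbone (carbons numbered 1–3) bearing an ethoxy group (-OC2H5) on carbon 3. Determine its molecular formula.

Atom tally by fragment:
  CH3 → C:1 H:3
  CH2 → C:1 H:2
  CH2OC2H5 → C:3 H:7 O:1
Element totals:
  C: 5
  H: 12
  O: 1

C5H12O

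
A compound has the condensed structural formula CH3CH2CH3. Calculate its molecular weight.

44.10 g/mol

Element totals:
  C: 3
  H: 8
Molecular formula: C3H8.
  M = 3(12.011) + 8(1.008)
    = 36.033 + 8.064 = 44.097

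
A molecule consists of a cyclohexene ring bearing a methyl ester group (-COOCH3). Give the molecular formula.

Atom tally by fragment:
  cyclohexene ring core → C:6 H:10
  (− 1 ring H displaced by substituents)
  + COOCH3 → C:2 H:3 O:2
Element totals:
  C: 8
  H: 12
  O: 2

C8H12O2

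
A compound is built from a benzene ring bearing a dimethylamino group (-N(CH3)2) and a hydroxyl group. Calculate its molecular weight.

137.18 g/mol

Atom tally by fragment:
  benzene ring core → C:6 H:6
  (− 2 ring H displaced by substituents)
  + N(CH3)2 → N:1 C:2 H:6
  + OH → O:1 H:1
Element totals:
  C: 8
  H: 11
  N: 1
  O: 1
Molecular formula: C8H11NO.
  M = 8(12.011) + 11(1.008) + 14.007 + 15.999
    = 96.088 + 11.088 + 14.007 + 15.999 = 137.182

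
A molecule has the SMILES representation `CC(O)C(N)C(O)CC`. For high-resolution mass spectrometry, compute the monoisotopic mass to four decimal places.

133.1103

Atom tally by fragment:
  CH3 → C:1 H:3
  CH(OH) → C:1 H:2 O:1
  CH(NH2) → C:1 H:3 N:1
  CH(OH) → C:1 H:2 O:1
  CH2 → C:1 H:2
  CH3 → C:1 H:3
Element totals:
  C: 6
  H: 15
  N: 1
  O: 2
Molecular formula: C6H15NO2.
  M = 6(12.0) + 15(1.007825) + 14.003074 + 2(15.994915)
    = 72.000000 + 15.117375 + 14.003074 + 31.989830 = 133.110279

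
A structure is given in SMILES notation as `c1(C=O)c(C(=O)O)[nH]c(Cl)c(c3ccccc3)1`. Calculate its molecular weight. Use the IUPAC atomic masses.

249.65 g/mol

Atom tally by fragment:
  pyrrole ring core → C:4 H:5 N:1
  (− 4 ring H displaced by substituents)
  + CHO → C:1 H:1 O:1
  + COOH → C:1 H:1 O:2
  + Cl → Cl:1
  + C6H5 → C:6 H:5
Element totals:
  C: 12
  H: 8
  Cl: 1
  N: 1
  O: 3
Molecular formula: C12H8ClNO3.
  M = 12(12.011) + 8(1.008) + 35.45 + 14.007 + 3(15.999)
    = 144.132 + 8.064 + 35.450 + 14.007 + 47.997 = 249.650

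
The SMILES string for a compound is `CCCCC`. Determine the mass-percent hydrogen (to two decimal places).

Atom tally by fragment:
  CH3 → C:1 H:3
  CH2 → C:1 H:2
  CH2 → C:1 H:2
  CH2 → C:1 H:2
  CH3 → C:1 H:3
Element totals:
  C: 5
  H: 12
Molecular formula: C5H12.
Molar mass = 72.151 g/mol.
Mass from H: 12 × 1.008 = 12.096 g/mol.
%H = 12.096 / 72.151 × 100 = 16.76%.

16.76%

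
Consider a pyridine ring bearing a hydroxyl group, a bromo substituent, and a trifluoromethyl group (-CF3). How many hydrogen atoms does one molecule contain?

Atom tally by fragment:
  pyridine ring core → C:5 H:5 N:1
  (− 3 ring H displaced by substituents)
  + OH → O:1 H:1
  + Br → Br:1
  + CF3 → C:1 F:3
Element totals:
  C: 6
  H: 3
  Br: 1
  F: 3
  N: 1
  O: 1

3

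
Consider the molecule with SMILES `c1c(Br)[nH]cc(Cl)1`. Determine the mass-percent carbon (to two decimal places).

26.63%

Atom tally by fragment:
  pyrrole ring core → C:4 H:5 N:1
  (− 2 ring H displaced by substituents)
  + Br → Br:1
  + Cl → Cl:1
Element totals:
  C: 4
  H: 3
  Br: 1
  Cl: 1
  N: 1
Molecular formula: C4H3BrClN.
Molar mass = 180.429 g/mol.
Mass from C: 4 × 12.011 = 48.044 g/mol.
%C = 48.044 / 180.429 × 100 = 26.63%.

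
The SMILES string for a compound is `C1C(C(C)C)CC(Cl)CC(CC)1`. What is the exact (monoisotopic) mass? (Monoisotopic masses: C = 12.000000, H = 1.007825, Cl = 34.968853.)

188.1332

Atom tally by fragment:
  cyclohexane ring core → C:6 H:12
  (− 3 ring H displaced by substituents)
  + CH(CH3)2 → C:3 H:7
  + Cl → Cl:1
  + C2H5 → C:2 H:5
Element totals:
  C: 11
  H: 21
  Cl: 1
Molecular formula: C11H21Cl.
  M = 11(12.0) + 21(1.007825) + 34.968853
    = 132.000000 + 21.164325 + 34.968853 = 188.133178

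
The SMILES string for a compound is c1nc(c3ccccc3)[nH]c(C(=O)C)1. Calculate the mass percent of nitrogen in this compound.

Atom tally by fragment:
  imidazole ring core → C:3 H:4 N:2
  (− 2 ring H displaced by substituents)
  + C6H5 → C:6 H:5
  + COCH3 → C:2 H:3 O:1
Element totals:
  C: 11
  H: 10
  N: 2
  O: 1
Molecular formula: C11H10N2O.
Molar mass = 186.214 g/mol.
Mass from N: 2 × 14.007 = 28.014 g/mol.
%N = 28.014 / 186.214 × 100 = 15.04%.

15.04%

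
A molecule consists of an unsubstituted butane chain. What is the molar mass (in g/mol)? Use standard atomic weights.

Atom tally by fragment:
  CH3 → C:1 H:3
  CH2 → C:1 H:2
  CH2 → C:1 H:2
  CH3 → C:1 H:3
Element totals:
  C: 4
  H: 10
Molecular formula: C4H10.
  M = 4(12.011) + 10(1.008)
    = 48.044 + 10.080 = 58.124

58.12 g/mol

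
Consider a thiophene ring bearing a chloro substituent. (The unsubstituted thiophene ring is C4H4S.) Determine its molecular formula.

Atom tally by fragment:
  thiophene ring core → C:4 H:4 S:1
  (− 1 ring H displaced by substituents)
  + Cl → Cl:1
Element totals:
  C: 4
  H: 3
  Cl: 1
  S: 1

C4H3ClS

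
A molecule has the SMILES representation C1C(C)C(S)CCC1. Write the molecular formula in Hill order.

C7H14S

Atom tally by fragment:
  cyclohexane ring core → C:6 H:12
  (− 2 ring H displaced by substituents)
  + CH3 → C:1 H:3
  + SH → S:1 H:1
Element totals:
  C: 7
  H: 14
  S: 1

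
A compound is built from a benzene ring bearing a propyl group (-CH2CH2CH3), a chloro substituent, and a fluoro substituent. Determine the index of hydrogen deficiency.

Atom tally by fragment:
  benzene ring core → C:6 H:6
  (− 3 ring H displaced by substituents)
  + CH2CH2CH3 → C:3 H:7
  + Cl → Cl:1
  + F → F:1
Element totals:
  C: 9
  H: 10
  Cl: 1
  F: 1
Molecular formula: C9H10ClF.
DoU = (2C + 2 + N − H − X) / 2 = (2·9 + 2 + 0 − 10 − 2) / 2 = 4.

4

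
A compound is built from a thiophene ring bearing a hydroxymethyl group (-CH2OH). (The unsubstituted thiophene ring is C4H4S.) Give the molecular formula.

Atom tally by fragment:
  thiophene ring core → C:4 H:4 S:1
  (− 1 ring H displaced by substituents)
  + CH2OH → C:1 H:3 O:1
Element totals:
  C: 5
  H: 6
  O: 1
  S: 1

C5H6OS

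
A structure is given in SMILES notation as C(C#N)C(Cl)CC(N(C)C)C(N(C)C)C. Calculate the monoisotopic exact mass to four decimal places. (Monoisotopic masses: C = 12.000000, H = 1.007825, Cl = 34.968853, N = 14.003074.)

231.1502

Atom tally by fragment:
  NCCH2 → C:2 H:2 N:1
  CH(Cl) → C:1 H:1 Cl:1
  CH2 → C:1 H:2
  CH(N(CH3)2) → C:3 H:7 N:1
  CH(N(CH3)2) → C:3 H:7 N:1
  CH3 → C:1 H:3
Element totals:
  C: 11
  H: 22
  Cl: 1
  N: 3
Molecular formula: C11H22ClN3.
  M = 11(12.0) + 22(1.007825) + 34.968853 + 3(14.003074)
    = 132.000000 + 22.172150 + 34.968853 + 42.009222 = 231.150225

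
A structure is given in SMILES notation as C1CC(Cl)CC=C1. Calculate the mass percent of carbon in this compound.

Atom tally by fragment:
  cyclohexene ring core → C:6 H:10
  (− 1 ring H displaced by substituents)
  + Cl → Cl:1
Element totals:
  C: 6
  H: 9
  Cl: 1
Molecular formula: C6H9Cl.
Molar mass = 116.588 g/mol.
Mass from C: 6 × 12.011 = 72.066 g/mol.
%C = 72.066 / 116.588 × 100 = 61.81%.

61.81%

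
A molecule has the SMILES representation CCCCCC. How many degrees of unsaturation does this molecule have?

Atom tally by fragment:
  CH3 → C:1 H:3
  CH2 → C:1 H:2
  CH2 → C:1 H:2
  CH2 → C:1 H:2
  CH2 → C:1 H:2
  CH3 → C:1 H:3
Element totals:
  C: 6
  H: 14
Molecular formula: C6H14.
DoU = (2C + 2 + N − H − X) / 2 = (2·6 + 2 + 0 − 14 − 0) / 2 = 0.

0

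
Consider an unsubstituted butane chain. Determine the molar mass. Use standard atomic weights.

58.12 g/mol

Atom tally by fragment:
  CH3 → C:1 H:3
  CH2 → C:1 H:2
  CH2 → C:1 H:2
  CH3 → C:1 H:3
Element totals:
  C: 4
  H: 10
Molecular formula: C4H10.
  M = 4(12.011) + 10(1.008)
    = 48.044 + 10.080 = 58.124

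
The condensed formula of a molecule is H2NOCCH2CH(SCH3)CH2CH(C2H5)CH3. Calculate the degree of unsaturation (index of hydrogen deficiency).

Element totals:
  C: 9
  H: 19
  N: 1
  O: 1
  S: 1
Molecular formula: C9H19NOS.
DoU = (2C + 2 + N − H − X) / 2 = (2·9 + 2 + 1 − 19 − 0) / 2 = 1.

1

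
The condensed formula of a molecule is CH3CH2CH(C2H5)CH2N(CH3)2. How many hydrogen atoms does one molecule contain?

19

Atom tally by fragment:
  CH3 → C:1 H:3
  CH2 → C:1 H:2
  CH(C2H5) → C:3 H:6
  CH2N(CH3)2 → C:3 H:8 N:1
Element totals:
  C: 8
  H: 19
  N: 1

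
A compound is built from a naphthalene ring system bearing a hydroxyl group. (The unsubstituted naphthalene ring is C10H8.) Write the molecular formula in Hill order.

C10H8O

Atom tally by fragment:
  naphthalene ring system core → C:10 H:8
  (− 1 ring H displaced by substituents)
  + OH → O:1 H:1
Element totals:
  C: 10
  H: 8
  O: 1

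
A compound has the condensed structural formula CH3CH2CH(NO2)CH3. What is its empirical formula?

C4H9NO2

Atom tally by fragment:
  CH3 → C:1 H:3
  CH2 → C:1 H:2
  CH(NO2) → C:1 H:1 N:1 O:2
  CH3 → C:1 H:3
Element totals:
  C: 4
  H: 9
  N: 1
  O: 2
Molecular formula: C4H9NO2.
gcd of subscripts (4, 9, 1, 2) = 1, so the empirical formula equals the molecular formula.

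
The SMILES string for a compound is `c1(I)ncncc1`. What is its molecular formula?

C4H3IN2

Atom tally by fragment:
  pyrimidine ring core → C:4 H:4 N:2
  (− 1 ring H displaced by substituents)
  + I → I:1
Element totals:
  C: 4
  H: 3
  I: 1
  N: 2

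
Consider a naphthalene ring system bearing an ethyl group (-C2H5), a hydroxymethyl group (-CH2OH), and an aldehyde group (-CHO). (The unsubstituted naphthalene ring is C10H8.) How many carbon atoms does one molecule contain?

14

Atom tally by fragment:
  naphthalene ring system core → C:10 H:8
  (− 3 ring H displaced by substituents)
  + C2H5 → C:2 H:5
  + CH2OH → C:1 H:3 O:1
  + CHO → C:1 H:1 O:1
Element totals:
  C: 14
  H: 14
  O: 2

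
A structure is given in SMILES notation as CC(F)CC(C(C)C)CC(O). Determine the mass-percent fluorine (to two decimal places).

11.71%

Atom tally by fragment:
  CH3 → C:1 H:3
  CH(F) → C:1 H:1 F:1
  CH2 → C:1 H:2
  CH(CH(CH3)2) → C:4 H:8
  CH2 → C:1 H:2
  CH2OH → C:1 H:3 O:1
Element totals:
  C: 9
  H: 19
  F: 1
  O: 1
Molecular formula: C9H19FO.
Molar mass = 162.248 g/mol.
Mass from F: 1 × 18.998 = 18.998 g/mol.
%F = 18.998 / 162.248 × 100 = 11.71%.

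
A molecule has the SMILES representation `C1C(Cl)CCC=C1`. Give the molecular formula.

Atom tally by fragment:
  cyclohexene ring core → C:6 H:10
  (− 1 ring H displaced by substituents)
  + Cl → Cl:1
Element totals:
  C: 6
  H: 9
  Cl: 1

C6H9Cl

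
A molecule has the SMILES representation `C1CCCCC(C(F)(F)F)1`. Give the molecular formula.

Atom tally by fragment:
  cyclohexane ring core → C:6 H:12
  (− 1 ring H displaced by substituents)
  + CF3 → C:1 F:3
Element totals:
  C: 7
  H: 11
  F: 3

C7H11F3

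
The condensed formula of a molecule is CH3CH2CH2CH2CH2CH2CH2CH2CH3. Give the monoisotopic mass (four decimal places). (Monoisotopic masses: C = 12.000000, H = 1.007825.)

Atom tally by fragment:
  CH3 → C:1 H:3
  CH2 → C:1 H:2
  CH2 → C:1 H:2
  CH2 → C:1 H:2
  CH2 → C:1 H:2
  CH2 → C:1 H:2
  CH2 → C:1 H:2
  CH2 → C:1 H:2
  CH3 → C:1 H:3
Element totals:
  C: 9
  H: 20
Molecular formula: C9H20.
  M = 9(12.0) + 20(1.007825)
    = 108.000000 + 20.156500 = 128.156500

128.1565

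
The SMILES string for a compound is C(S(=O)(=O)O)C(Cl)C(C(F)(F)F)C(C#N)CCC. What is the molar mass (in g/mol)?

Atom tally by fragment:
  HO3SCH2 → C:1 H:3 S:1 O:3
  CH(Cl) → C:1 H:1 Cl:1
  CH(CF3) → C:2 H:1 F:3
  CH(CN) → C:2 H:1 N:1
  CH2 → C:1 H:2
  CH2 → C:1 H:2
  CH3 → C:1 H:3
Element totals:
  C: 9
  H: 13
  Cl: 1
  F: 3
  N: 1
  O: 3
  S: 1
Molecular formula: C9H13ClF3NO3S.
  M = 9(12.011) + 13(1.008) + 35.45 + 3(18.998) + 14.007 + 3(15.999) + 32.06
    = 108.099 + 13.104 + 35.450 + 56.994 + 14.007 + 47.997 + 32.060 = 307.711

307.71 g/mol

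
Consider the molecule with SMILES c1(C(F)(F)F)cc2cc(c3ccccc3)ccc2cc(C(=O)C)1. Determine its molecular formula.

Atom tally by fragment:
  naphthalene ring system core → C:10 H:8
  (− 3 ring H displaced by substituents)
  + CF3 → C:1 F:3
  + C6H5 → C:6 H:5
  + COCH3 → C:2 H:3 O:1
Element totals:
  C: 19
  H: 13
  F: 3
  O: 1

C19H13F3O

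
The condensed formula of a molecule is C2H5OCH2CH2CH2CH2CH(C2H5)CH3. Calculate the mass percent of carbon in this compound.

75.88%

Atom tally by fragment:
  C2H5OCH2 → C:3 H:7 O:1
  CH2 → C:1 H:2
  CH2 → C:1 H:2
  CH2 → C:1 H:2
  CH(C2H5) → C:3 H:6
  CH3 → C:1 H:3
Element totals:
  C: 10
  H: 22
  O: 1
Molecular formula: C10H22O.
Molar mass = 158.285 g/mol.
Mass from C: 10 × 12.011 = 120.110 g/mol.
%C = 120.110 / 158.285 × 100 = 75.88%.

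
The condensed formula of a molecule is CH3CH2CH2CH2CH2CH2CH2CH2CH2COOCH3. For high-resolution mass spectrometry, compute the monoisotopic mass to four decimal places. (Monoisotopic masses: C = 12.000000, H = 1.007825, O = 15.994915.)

Atom tally by fragment:
  CH3 → C:1 H:3
  CH2 → C:1 H:2
  CH2 → C:1 H:2
  CH2 → C:1 H:2
  CH2 → C:1 H:2
  CH2 → C:1 H:2
  CH2 → C:1 H:2
  CH2 → C:1 H:2
  CH2COOCH3 → C:3 H:5 O:2
Element totals:
  C: 11
  H: 22
  O: 2
Molecular formula: C11H22O2.
  M = 11(12.0) + 22(1.007825) + 2(15.994915)
    = 132.000000 + 22.172150 + 31.989830 = 186.161980

186.1620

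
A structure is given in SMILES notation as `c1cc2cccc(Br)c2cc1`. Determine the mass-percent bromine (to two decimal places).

Atom tally by fragment:
  naphthalene ring system core → C:10 H:8
  (− 1 ring H displaced by substituents)
  + Br → Br:1
Element totals:
  C: 10
  H: 7
  Br: 1
Molecular formula: C10H7Br.
Molar mass = 207.070 g/mol.
Mass from Br: 1 × 79.904 = 79.904 g/mol.
%Br = 79.904 / 207.070 × 100 = 38.59%.

38.59%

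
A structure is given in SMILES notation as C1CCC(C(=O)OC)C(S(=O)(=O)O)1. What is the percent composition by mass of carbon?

Atom tally by fragment:
  cyclopentane ring core → C:5 H:10
  (− 2 ring H displaced by substituents)
  + COOCH3 → C:2 H:3 O:2
  + SO3H → S:1 O:3 H:1
Element totals:
  C: 7
  H: 12
  O: 5
  S: 1
Molecular formula: C7H12O5S.
Molar mass = 208.228 g/mol.
Mass from C: 7 × 12.011 = 84.077 g/mol.
%C = 84.077 / 208.228 × 100 = 40.38%.

40.38%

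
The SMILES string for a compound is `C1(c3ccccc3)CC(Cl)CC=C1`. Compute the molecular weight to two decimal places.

Atom tally by fragment:
  cyclohexene ring core → C:6 H:10
  (− 2 ring H displaced by substituents)
  + C6H5 → C:6 H:5
  + Cl → Cl:1
Element totals:
  C: 12
  H: 13
  Cl: 1
Molecular formula: C12H13Cl.
  M = 12(12.011) + 13(1.008) + 35.45
    = 144.132 + 13.104 + 35.450 = 192.686

192.69 g/mol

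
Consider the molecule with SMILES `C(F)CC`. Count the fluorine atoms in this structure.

1

Atom tally by fragment:
  FCH2 → C:1 H:2 F:1
  CH2 → C:1 H:2
  CH3 → C:1 H:3
Element totals:
  C: 3
  H: 7
  F: 1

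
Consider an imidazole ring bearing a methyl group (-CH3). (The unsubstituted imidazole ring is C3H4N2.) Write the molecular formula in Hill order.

Atom tally by fragment:
  imidazole ring core → C:3 H:4 N:2
  (− 1 ring H displaced by substituents)
  + CH3 → C:1 H:3
Element totals:
  C: 4
  H: 6
  N: 2

C4H6N2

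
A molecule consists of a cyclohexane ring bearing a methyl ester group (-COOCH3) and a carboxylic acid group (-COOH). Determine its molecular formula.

Atom tally by fragment:
  cyclohexane ring core → C:6 H:12
  (− 2 ring H displaced by substituents)
  + COOCH3 → C:2 H:3 O:2
  + COOH → C:1 H:1 O:2
Element totals:
  C: 9
  H: 14
  O: 4

C9H14O4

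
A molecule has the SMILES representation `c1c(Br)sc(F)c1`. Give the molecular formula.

C4H2BrFS

Atom tally by fragment:
  thiophene ring core → C:4 H:4 S:1
  (− 2 ring H displaced by substituents)
  + Br → Br:1
  + F → F:1
Element totals:
  C: 4
  H: 2
  Br: 1
  F: 1
  S: 1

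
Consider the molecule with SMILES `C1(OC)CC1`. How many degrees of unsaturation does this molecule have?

1

Atom tally by fragment:
  cyclopropane ring core → C:3 H:6
  (− 1 ring H displaced by substituents)
  + OCH3 → C:1 H:3 O:1
Element totals:
  C: 4
  H: 8
  O: 1
Molecular formula: C4H8O.
DoU = (2C + 2 + N − H − X) / 2 = (2·4 + 2 + 0 − 8 − 0) / 2 = 1.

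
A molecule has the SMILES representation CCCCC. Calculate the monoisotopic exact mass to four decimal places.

72.0939

Atom tally by fragment:
  CH3 → C:1 H:3
  CH2 → C:1 H:2
  CH2 → C:1 H:2
  CH2 → C:1 H:2
  CH3 → C:1 H:3
Element totals:
  C: 5
  H: 12
Molecular formula: C5H12.
  M = 5(12.0) + 12(1.007825)
    = 60.000000 + 12.093900 = 72.093900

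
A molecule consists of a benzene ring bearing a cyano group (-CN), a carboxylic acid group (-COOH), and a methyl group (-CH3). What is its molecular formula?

C9H7NO2

Atom tally by fragment:
  benzene ring core → C:6 H:6
  (− 3 ring H displaced by substituents)
  + CN → C:1 N:1
  + COOH → C:1 H:1 O:2
  + CH3 → C:1 H:3
Element totals:
  C: 9
  H: 7
  N: 1
  O: 2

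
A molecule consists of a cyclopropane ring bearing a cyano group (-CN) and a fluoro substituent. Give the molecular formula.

Atom tally by fragment:
  cyclopropane ring core → C:3 H:6
  (− 2 ring H displaced by substituents)
  + CN → C:1 N:1
  + F → F:1
Element totals:
  C: 4
  H: 4
  F: 1
  N: 1

C4H4FN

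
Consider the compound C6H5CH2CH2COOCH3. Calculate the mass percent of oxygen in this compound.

19.49%

Atom tally by fragment:
  C6H5CH2 → C:7 H:7
  CH2COOCH3 → C:3 H:5 O:2
Element totals:
  C: 10
  H: 12
  O: 2
Molecular formula: C10H12O2.
Molar mass = 164.204 g/mol.
Mass from O: 2 × 15.999 = 31.998 g/mol.
%O = 31.998 / 164.204 × 100 = 19.49%.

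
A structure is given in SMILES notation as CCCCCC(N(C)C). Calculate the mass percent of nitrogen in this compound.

10.84%

Atom tally by fragment:
  CH3 → C:1 H:3
  CH2 → C:1 H:2
  CH2 → C:1 H:2
  CH2 → C:1 H:2
  CH2 → C:1 H:2
  CH2N(CH3)2 → C:3 H:8 N:1
Element totals:
  C: 8
  H: 19
  N: 1
Molecular formula: C8H19N.
Molar mass = 129.247 g/mol.
Mass from N: 1 × 14.007 = 14.007 g/mol.
%N = 14.007 / 129.247 × 100 = 10.84%.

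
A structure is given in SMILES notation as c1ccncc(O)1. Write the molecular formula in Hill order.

C5H5NO

Atom tally by fragment:
  pyridine ring core → C:5 H:5 N:1
  (− 1 ring H displaced by substituents)
  + OH → O:1 H:1
Element totals:
  C: 5
  H: 5
  N: 1
  O: 1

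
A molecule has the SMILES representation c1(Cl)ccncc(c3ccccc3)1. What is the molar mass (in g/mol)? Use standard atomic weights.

Atom tally by fragment:
  pyridine ring core → C:5 H:5 N:1
  (− 2 ring H displaced by substituents)
  + Cl → Cl:1
  + C6H5 → C:6 H:5
Element totals:
  C: 11
  H: 8
  Cl: 1
  N: 1
Molecular formula: C11H8ClN.
  M = 11(12.011) + 8(1.008) + 35.45 + 14.007
    = 132.121 + 8.064 + 35.450 + 14.007 = 189.642

189.64 g/mol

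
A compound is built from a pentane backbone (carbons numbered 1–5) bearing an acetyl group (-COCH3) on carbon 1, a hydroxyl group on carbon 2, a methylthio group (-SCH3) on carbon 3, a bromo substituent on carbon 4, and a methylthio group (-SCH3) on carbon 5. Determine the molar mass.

301.26 g/mol

Atom tally by fragment:
  CH3COCH2 → C:3 H:5 O:1
  CH(OH) → C:1 H:2 O:1
  CH(SCH3) → C:2 H:4 S:1
  CH(Br) → C:1 H:1 Br:1
  CH2SCH3 → C:2 H:5 S:1
Element totals:
  C: 9
  H: 17
  Br: 1
  O: 2
  S: 2
Molecular formula: C9H17BrO2S2.
  M = 9(12.011) + 17(1.008) + 79.904 + 2(15.999) + 2(32.06)
    = 108.099 + 17.136 + 79.904 + 31.998 + 64.120 = 301.257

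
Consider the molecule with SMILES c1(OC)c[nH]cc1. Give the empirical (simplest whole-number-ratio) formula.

Atom tally by fragment:
  pyrrole ring core → C:4 H:5 N:1
  (− 1 ring H displaced by substituents)
  + OCH3 → C:1 H:3 O:1
Element totals:
  C: 5
  H: 7
  N: 1
  O: 1
Molecular formula: C5H7NO.
gcd of subscripts (5, 7, 1, 1) = 1, so the empirical formula equals the molecular formula.

C5H7NO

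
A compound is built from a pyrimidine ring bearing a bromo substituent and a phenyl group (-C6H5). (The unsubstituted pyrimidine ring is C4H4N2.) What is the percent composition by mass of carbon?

51.09%

Atom tally by fragment:
  pyrimidine ring core → C:4 H:4 N:2
  (− 2 ring H displaced by substituents)
  + Br → Br:1
  + C6H5 → C:6 H:5
Element totals:
  C: 10
  H: 7
  Br: 1
  N: 2
Molecular formula: C10H7BrN2.
Molar mass = 235.084 g/mol.
Mass from C: 10 × 12.011 = 120.110 g/mol.
%C = 120.110 / 235.084 × 100 = 51.09%.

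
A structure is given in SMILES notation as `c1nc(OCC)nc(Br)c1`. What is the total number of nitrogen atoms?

Atom tally by fragment:
  pyrimidine ring core → C:4 H:4 N:2
  (− 2 ring H displaced by substituents)
  + OC2H5 → C:2 H:5 O:1
  + Br → Br:1
Element totals:
  C: 6
  H: 7
  Br: 1
  N: 2
  O: 1

2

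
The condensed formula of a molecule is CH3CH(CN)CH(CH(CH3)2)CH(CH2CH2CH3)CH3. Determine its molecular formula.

Atom tally by fragment:
  CH3 → C:1 H:3
  CH(CN) → C:2 H:1 N:1
  CH(CH(CH3)2) → C:4 H:8
  CH(CH2CH2CH3) → C:4 H:8
  CH3 → C:1 H:3
Element totals:
  C: 12
  H: 23
  N: 1

C12H23N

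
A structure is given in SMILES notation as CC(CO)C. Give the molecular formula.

Atom tally by fragment:
  CH3 → C:1 H:3
  CH(CH2OH) → C:2 H:4 O:1
  CH3 → C:1 H:3
Element totals:
  C: 4
  H: 10
  O: 1

C4H10O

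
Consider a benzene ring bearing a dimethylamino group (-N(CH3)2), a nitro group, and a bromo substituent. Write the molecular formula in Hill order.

Atom tally by fragment:
  benzene ring core → C:6 H:6
  (− 3 ring H displaced by substituents)
  + N(CH3)2 → N:1 C:2 H:6
  + NO2 → N:1 O:2
  + Br → Br:1
Element totals:
  C: 8
  H: 9
  Br: 1
  N: 2
  O: 2

C8H9BrN2O2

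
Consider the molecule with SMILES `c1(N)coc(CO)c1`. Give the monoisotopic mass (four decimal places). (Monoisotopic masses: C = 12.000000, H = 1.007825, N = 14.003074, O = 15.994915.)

Atom tally by fragment:
  furan ring core → C:4 H:4 O:1
  (− 2 ring H displaced by substituents)
  + NH2 → N:1 H:2
  + CH2OH → C:1 H:3 O:1
Element totals:
  C: 5
  H: 7
  N: 1
  O: 2
Molecular formula: C5H7NO2.
  M = 5(12.0) + 7(1.007825) + 14.003074 + 2(15.994915)
    = 60.000000 + 7.054775 + 14.003074 + 31.989830 = 113.047679

113.0477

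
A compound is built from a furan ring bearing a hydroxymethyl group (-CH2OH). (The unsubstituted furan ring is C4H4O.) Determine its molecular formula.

C5H6O2

Atom tally by fragment:
  furan ring core → C:4 H:4 O:1
  (− 1 ring H displaced by substituents)
  + CH2OH → C:1 H:3 O:1
Element totals:
  C: 5
  H: 6
  O: 2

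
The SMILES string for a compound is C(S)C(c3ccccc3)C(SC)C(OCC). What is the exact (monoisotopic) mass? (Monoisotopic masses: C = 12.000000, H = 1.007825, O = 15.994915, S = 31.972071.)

Atom tally by fragment:
  HSCH2 → C:1 H:3 S:1
  CH(C6H5) → C:7 H:6
  CH(SCH3) → C:2 H:4 S:1
  CH2OC2H5 → C:3 H:7 O:1
Element totals:
  C: 13
  H: 20
  O: 1
  S: 2
Molecular formula: C13H20OS2.
  M = 13(12.0) + 20(1.007825) + 15.994915 + 2(31.972071)
    = 156.000000 + 20.156500 + 15.994915 + 63.944142 = 256.095557

256.0956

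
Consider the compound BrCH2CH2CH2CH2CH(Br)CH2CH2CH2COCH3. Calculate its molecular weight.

314.06 g/mol

Atom tally by fragment:
  BrCH2 → C:1 H:2 Br:1
  CH2 → C:1 H:2
  CH2 → C:1 H:2
  CH2 → C:1 H:2
  CH(Br) → C:1 H:1 Br:1
  CH2 → C:1 H:2
  CH2 → C:1 H:2
  CH2COCH3 → C:3 H:5 O:1
Element totals:
  C: 10
  H: 18
  Br: 2
  O: 1
Molecular formula: C10H18Br2O.
  M = 10(12.011) + 18(1.008) + 2(79.904) + 15.999
    = 120.110 + 18.144 + 159.808 + 15.999 = 314.061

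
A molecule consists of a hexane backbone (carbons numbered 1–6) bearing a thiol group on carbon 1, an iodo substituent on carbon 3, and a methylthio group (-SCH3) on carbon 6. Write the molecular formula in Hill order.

C7H15IS2

Atom tally by fragment:
  HSCH2 → C:1 H:3 S:1
  CH2 → C:1 H:2
  CH(I) → C:1 H:1 I:1
  CH2 → C:1 H:2
  CH2 → C:1 H:2
  CH2SCH3 → C:2 H:5 S:1
Element totals:
  C: 7
  H: 15
  I: 1
  S: 2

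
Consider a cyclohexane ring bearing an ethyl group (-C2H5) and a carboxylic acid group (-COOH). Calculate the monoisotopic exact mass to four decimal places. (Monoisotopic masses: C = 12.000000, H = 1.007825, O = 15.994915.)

Atom tally by fragment:
  cyclohexane ring core → C:6 H:12
  (− 2 ring H displaced by substituents)
  + C2H5 → C:2 H:5
  + COOH → C:1 H:1 O:2
Element totals:
  C: 9
  H: 16
  O: 2
Molecular formula: C9H16O2.
  M = 9(12.0) + 16(1.007825) + 2(15.994915)
    = 108.000000 + 16.125200 + 31.989830 = 156.115030

156.1150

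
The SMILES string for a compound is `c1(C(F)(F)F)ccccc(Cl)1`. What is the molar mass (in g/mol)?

Atom tally by fragment:
  benzene ring core → C:6 H:6
  (− 2 ring H displaced by substituents)
  + CF3 → C:1 F:3
  + Cl → Cl:1
Element totals:
  C: 7
  H: 4
  Cl: 1
  F: 3
Molecular formula: C7H4ClF3.
  M = 7(12.011) + 4(1.008) + 35.45 + 3(18.998)
    = 84.077 + 4.032 + 35.450 + 56.994 = 180.553

180.55 g/mol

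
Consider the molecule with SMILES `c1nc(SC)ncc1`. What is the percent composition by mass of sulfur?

Atom tally by fragment:
  pyrimidine ring core → C:4 H:4 N:2
  (− 1 ring H displaced by substituents)
  + SCH3 → C:1 H:3 S:1
Element totals:
  C: 5
  H: 6
  N: 2
  S: 1
Molecular formula: C5H6N2S.
Molar mass = 126.177 g/mol.
Mass from S: 1 × 32.06 = 32.060 g/mol.
%S = 32.060 / 126.177 × 100 = 25.41%.

25.41%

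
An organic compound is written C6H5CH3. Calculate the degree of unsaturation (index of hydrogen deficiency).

Atom tally by fragment:
  benzene ring core → C:6 H:6
  (− 1 ring H displaced by substituents)
  + CH3 → C:1 H:3
Element totals:
  C: 7
  H: 8
Molecular formula: C7H8.
DoU = (2C + 2 + N − H − X) / 2 = (2·7 + 2 + 0 − 8 − 0) / 2 = 4.

4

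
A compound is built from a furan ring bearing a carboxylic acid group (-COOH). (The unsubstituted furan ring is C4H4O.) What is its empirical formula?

Atom tally by fragment:
  furan ring core → C:4 H:4 O:1
  (− 1 ring H displaced by substituents)
  + COOH → C:1 H:1 O:2
Element totals:
  C: 5
  H: 4
  O: 3
Molecular formula: C5H4O3.
gcd of subscripts (5, 4, 3) = 1, so the empirical formula equals the molecular formula.

C5H4O3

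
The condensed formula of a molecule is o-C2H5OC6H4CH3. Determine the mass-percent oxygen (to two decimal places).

Element totals:
  C: 9
  H: 12
  O: 1
Molecular formula: C9H12O.
Molar mass = 136.194 g/mol.
Mass from O: 1 × 15.999 = 15.999 g/mol.
%O = 15.999 / 136.194 × 100 = 11.75%.

11.75%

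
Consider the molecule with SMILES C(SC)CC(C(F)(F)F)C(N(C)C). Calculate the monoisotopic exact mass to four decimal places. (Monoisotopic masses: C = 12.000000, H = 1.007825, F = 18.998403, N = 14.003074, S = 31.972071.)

Atom tally by fragment:
  CH3SCH2 → C:2 H:5 S:1
  CH2 → C:1 H:2
  CH(CF3) → C:2 H:1 F:3
  CH2N(CH3)2 → C:3 H:8 N:1
Element totals:
  C: 8
  H: 16
  F: 3
  N: 1
  S: 1
Molecular formula: C8H16F3NS.
  M = 8(12.0) + 16(1.007825) + 3(18.998403) + 14.003074 + 31.972071
    = 96.000000 + 16.125200 + 56.995209 + 14.003074 + 31.972071 = 215.095554

215.0956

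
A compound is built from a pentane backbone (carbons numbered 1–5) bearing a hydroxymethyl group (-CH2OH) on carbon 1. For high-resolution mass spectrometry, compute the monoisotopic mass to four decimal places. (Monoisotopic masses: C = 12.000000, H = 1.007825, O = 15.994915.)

102.1045

Atom tally by fragment:
  HOCH2CH2 → C:2 H:5 O:1
  CH2 → C:1 H:2
  CH2 → C:1 H:2
  CH2 → C:1 H:2
  CH3 → C:1 H:3
Element totals:
  C: 6
  H: 14
  O: 1
Molecular formula: C6H14O.
  M = 6(12.0) + 14(1.007825) + 15.994915
    = 72.000000 + 14.109550 + 15.994915 = 102.104465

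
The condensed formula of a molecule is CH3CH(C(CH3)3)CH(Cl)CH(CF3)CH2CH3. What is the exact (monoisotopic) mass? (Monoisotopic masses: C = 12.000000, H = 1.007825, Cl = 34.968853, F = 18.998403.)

244.1206

Element totals:
  C: 11
  H: 20
  Cl: 1
  F: 3
Molecular formula: C11H20ClF3.
  M = 11(12.0) + 20(1.007825) + 34.968853 + 3(18.998403)
    = 132.000000 + 20.156500 + 34.968853 + 56.995209 = 244.120562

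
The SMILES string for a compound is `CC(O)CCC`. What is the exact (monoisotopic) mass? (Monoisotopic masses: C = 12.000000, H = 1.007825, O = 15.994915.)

Atom tally by fragment:
  CH3 → C:1 H:3
  CH(OH) → C:1 H:2 O:1
  CH2 → C:1 H:2
  CH2 → C:1 H:2
  CH3 → C:1 H:3
Element totals:
  C: 5
  H: 12
  O: 1
Molecular formula: C5H12O.
  M = 5(12.0) + 12(1.007825) + 15.994915
    = 60.000000 + 12.093900 + 15.994915 = 88.088815

88.0888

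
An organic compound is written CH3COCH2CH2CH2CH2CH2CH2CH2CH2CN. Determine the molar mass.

181.28 g/mol

Element totals:
  C: 11
  H: 19
  N: 1
  O: 1
Molecular formula: C11H19NO.
  M = 11(12.011) + 19(1.008) + 14.007 + 15.999
    = 132.121 + 19.152 + 14.007 + 15.999 = 181.279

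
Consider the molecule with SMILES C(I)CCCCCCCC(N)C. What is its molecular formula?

C10H22IN

Atom tally by fragment:
  ICH2 → C:1 H:2 I:1
  CH2 → C:1 H:2
  CH2 → C:1 H:2
  CH2 → C:1 H:2
  CH2 → C:1 H:2
  CH2 → C:1 H:2
  CH2 → C:1 H:2
  CH2 → C:1 H:2
  CH(NH2) → C:1 H:3 N:1
  CH3 → C:1 H:3
Element totals:
  C: 10
  H: 22
  I: 1
  N: 1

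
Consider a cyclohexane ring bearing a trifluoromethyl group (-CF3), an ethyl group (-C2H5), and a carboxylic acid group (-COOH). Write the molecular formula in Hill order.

Atom tally by fragment:
  cyclohexane ring core → C:6 H:12
  (− 3 ring H displaced by substituents)
  + CF3 → C:1 F:3
  + C2H5 → C:2 H:5
  + COOH → C:1 H:1 O:2
Element totals:
  C: 10
  H: 15
  F: 3
  O: 2

C10H15F3O2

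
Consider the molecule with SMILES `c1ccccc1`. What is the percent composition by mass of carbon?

92.26%

Atom tally by fragment:
  benzene ring core → C:6 H:6
Element totals:
  C: 6
  H: 6
Molecular formula: C6H6.
Molar mass = 78.114 g/mol.
Mass from C: 6 × 12.011 = 72.066 g/mol.
%C = 72.066 / 78.114 × 100 = 92.26%.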